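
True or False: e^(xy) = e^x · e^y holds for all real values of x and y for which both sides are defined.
False.

Claim: e^(xy) = e^x · e^y.
Test a specific point where both sides are defined: x = 4, y = 2.
LHS = e^(xy) ≈ 2980.9580
RHS = e^x · e^y ≈ 403.4288
Since 2980.9580 ≠ 403.4288, the equation fails at this point, so it cannot hold for all real values of x and y for which both sides are defined.
e^x · e^y = e^(x+y), not e^(xy).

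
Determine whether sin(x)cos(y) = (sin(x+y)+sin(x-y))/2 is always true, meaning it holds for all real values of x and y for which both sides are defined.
Yes, this is an identity.

Claim: sin(x)cos(y) = (sin(x+y)+sin(x-y))/2.
Reasoning: sin(x+y) = sin(x)cos(y) + cos(x)sin(y) and sin(x-y) = sin(x)cos(y) - cos(x)sin(y). Adding, sin(x+y) + sin(x-y) = 2sin(x)cos(y); divide by 2.
So the two sides agree for all real values of x and y for which both sides are defined.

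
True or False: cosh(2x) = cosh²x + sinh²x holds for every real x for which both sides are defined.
Claim: cosh(2x) = cosh²x + sinh²x.
Reasoning: cosh²x = (e^(2x) + 2 + e^(-2x))/4 and sinh²x = (e^(2x) - 2 + e^(-2x))/4. Adding gives (2e^(2x) + 2e^(-2x))/4 = (e^(2x) + e^(-2x))/2 = cosh(2x).
So the two sides agree for every real x for which both sides are defined.

Conclusion: True.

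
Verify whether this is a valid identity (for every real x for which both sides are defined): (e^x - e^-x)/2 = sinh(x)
Yes, this is an identity.

Claim: (e^x - e^-x)/2 = sinh(x).
Reasoning: This is exactly the definition of the hyperbolic sine: sinh(x) := (e^x - e^-x)/2.
So the two sides agree for every real x for which both sides are defined.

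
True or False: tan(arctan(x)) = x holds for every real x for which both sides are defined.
True.

Claim: tan(arctan(x)) = x.
Reasoning: For every real x, arctan(x) is by definition the angle in (-π/2, π/2) whose tangent equals x. Taking the tangent of that angle returns x.
So the two sides agree for every real x for which both sides are defined.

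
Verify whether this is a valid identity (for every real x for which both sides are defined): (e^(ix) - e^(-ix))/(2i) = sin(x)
Yes, this is an identity.

Claim: (e^(ix) - e^(-ix))/(2i) = sin(x).
Reasoning: By Euler's formula e^(ix) = cos(x) + i·sin(x) and e^(-ix) = cos(x) - i·sin(x). Subtracting cancels the cosine terms: e^(ix) - e^(-ix) = 2i·sin(x); divide by 2i.
So the two sides agree for every real x for which both sides are defined.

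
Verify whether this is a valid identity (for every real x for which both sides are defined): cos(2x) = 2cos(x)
Claim: cos(2x) = 2cos(x).
Test a specific point where both sides are defined: x = -π/3.
LHS = cos(2x) ≈ -0.5000
RHS = 2cos(x) ≈ 1.0000
Since -0.5000 ≠ 1.0000, the equation fails at this point, so it cannot hold for every real x for which both sides are defined.
The correct double-angle formula is cos(2x) = cos²x - sin²x.

Conclusion: No, this is NOT an identity.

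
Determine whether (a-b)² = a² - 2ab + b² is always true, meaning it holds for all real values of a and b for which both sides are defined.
Claim: (a-b)² = a² - 2ab + b².
Reasoning: Expand: (a-b)² = (a-b)(a-b) = a·a - a·b - b·a + b·b = a² - 2ab + b².
So the two sides agree for all real values of a and b for which both sides are defined.

Conclusion: Yes, this is an identity.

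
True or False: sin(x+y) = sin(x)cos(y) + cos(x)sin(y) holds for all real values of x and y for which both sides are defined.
True.

Claim: sin(x+y) = sin(x)cos(y) + cos(x)sin(y).
Reasoning: By Euler's formula e^(i(x+y)) = e^(ix)·e^(iy) = (cos x + i·sin x)(cos y + i·sin y). The imaginary part of the left side is sin(x+y); the imaginary part of the product is sin(x)cos(y) + cos(x)sin(y).
So the two sides agree for all real values of x and y for which both sides are defined.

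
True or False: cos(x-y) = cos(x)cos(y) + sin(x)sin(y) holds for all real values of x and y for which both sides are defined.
Claim: cos(x-y) = cos(x)cos(y) + sin(x)sin(y).
Reasoning: Replace y by -y in cos(x+y) = cos(x)cos(y) - sin(x)sin(y) and use cos(-y) = cos(y), sin(-y) = -sin(y): cos(x-y) = cos(x)cos(y) + sin(x)sin(y).
So the two sides agree for all real values of x and y for which both sides are defined.

Conclusion: True.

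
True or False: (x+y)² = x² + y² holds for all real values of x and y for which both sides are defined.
False.

Claim: (x+y)² = x² + y².
Test a specific point where both sides are defined: x = 1, y = 2.
LHS = (x+y)² ≈ 9.0000
RHS = x² + y² ≈ 5.0000
Since 9.0000 ≠ 5.0000, the equation fails at this point, so it cannot hold for all real values of x and y for which both sides are defined.
The correct expansion is (x+y)² = x² + 2xy + y²; the cross term 2xy is missing.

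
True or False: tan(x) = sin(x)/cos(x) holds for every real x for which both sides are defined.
Claim: tan(x) = sin(x)/cos(x).
Reasoning: For an angle x whose terminal point on the unit circle is (cos x, sin x), tan(x) is defined as the ratio (second coordinate)/(first coordinate) = sin(x)/cos(x), wherever cos(x) ≠ 0.
So the two sides agree for every real x for which both sides are defined.

Conclusion: True.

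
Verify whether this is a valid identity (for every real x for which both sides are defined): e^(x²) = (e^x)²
No, this is NOT an identity.

Claim: e^(x²) = (e^x)².
Test a specific point where both sides are defined: x = -2.
LHS = e^(x²) ≈ 54.5982
RHS = (e^x)² ≈ 0.0183
Since 54.5982 ≠ 0.0183, the equation fails at this point, so it cannot hold for every real x for which both sides are defined.
(e^x)² = e^(2x), and 2x ≠ x² in general.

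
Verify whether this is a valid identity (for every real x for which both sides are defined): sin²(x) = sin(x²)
Claim: sin²(x) = sin(x²).
Test a specific point where both sides are defined: x = -π/4.
LHS = sin²(x) ≈ 0.5000
RHS = sin(x²) ≈ 0.5785
Since 0.5000 ≠ 0.5785, the equation fails at this point, so it cannot hold for every real x for which both sides are defined.
sin²(x) means (sin x)², squaring the output; sin(x²) squares the input. These are different functions.

Conclusion: No, this is NOT an identity.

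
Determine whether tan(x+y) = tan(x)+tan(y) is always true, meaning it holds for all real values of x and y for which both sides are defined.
Claim: tan(x+y) = tan(x)+tan(y).
Test a specific point where both sides are defined: x = -π/6, y = -π/4.
LHS = tan(x+y) ≈ -3.7321
RHS = tan(x)+tan(y) ≈ -1.5774
Since -3.7321 ≠ -1.5774, the equation fails at this point, so it cannot hold for all real values of x and y for which both sides are defined.
The correct formula is tan(x+y) = (tan(x) + tan(y))/(1 - tan(x)tan(y)).

Conclusion: No, this is NOT an identity.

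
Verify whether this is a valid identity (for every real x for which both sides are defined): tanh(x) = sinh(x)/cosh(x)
Claim: tanh(x) = sinh(x)/cosh(x).
Reasoning: tanh(x) is defined as sinh(x)/cosh(x) = (e^x - e^-x)/(e^x + e^-x); cosh(x) ≥ 1 is never zero, so this holds for every real x.
So the two sides agree for every real x for which both sides are defined.

Conclusion: Yes, this is an identity.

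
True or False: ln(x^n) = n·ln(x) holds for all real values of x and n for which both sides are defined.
True.

Claim: ln(x^n) = n·ln(x).
Reasoning: The right side requires x > 0. For x > 0, x^n = (e^(ln x))^n = e^(n·ln x), so taking ln of both sides gives ln(x^n) = n·ln(x).
So the two sides agree for all real values of x and n for which both sides are defined.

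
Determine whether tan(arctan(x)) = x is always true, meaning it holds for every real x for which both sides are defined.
Yes, this is an identity.

Claim: tan(arctan(x)) = x.
Reasoning: For every real x, arctan(x) is by definition the angle in (-π/2, π/2) whose tangent equals x. Taking the tangent of that angle returns x.
So the two sides agree for every real x for which both sides are defined.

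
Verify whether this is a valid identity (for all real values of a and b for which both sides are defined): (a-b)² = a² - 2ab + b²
Claim: (a-b)² = a² - 2ab + b².
Reasoning: Expand: (a-b)² = (a-b)(a-b) = a·a - a·b - b·a + b·b = a² - 2ab + b².
So the two sides agree for all real values of a and b for which both sides are defined.

Conclusion: Yes, this is an identity.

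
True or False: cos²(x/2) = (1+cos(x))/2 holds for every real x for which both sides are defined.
True.

Claim: cos²(x/2) = (1+cos(x))/2.
Reasoning: Use cos(2θ) = 2cos²θ - 1 with θ = x/2: cos(x) = 2cos²(x/2) - 1. Solving for cos²(x/2) gives (1 + cos(x))/2.
So the two sides agree for every real x for which both sides are defined.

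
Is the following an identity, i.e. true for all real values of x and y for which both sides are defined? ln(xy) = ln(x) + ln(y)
Claim: ln(xy) = ln(x) + ln(y).
Reasoning: Both sides are simultaneously defined only when x, y > 0. Write x = e^p, y = e^q (p = ln x, q = ln y). Then xy = e^p · e^q = e^(p+q), so ln(xy) = p + q = ln(x) + ln(y).
So the two sides agree for all real values of x and y for which both sides are defined.

Conclusion: Yes, this is an identity.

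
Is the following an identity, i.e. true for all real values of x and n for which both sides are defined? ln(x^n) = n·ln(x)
Yes, this is an identity.

Claim: ln(x^n) = n·ln(x).
Reasoning: The right side requires x > 0. For x > 0, x^n = (e^(ln x))^n = e^(n·ln x), so taking ln of both sides gives ln(x^n) = n·ln(x).
So the two sides agree for all real values of x and n for which both sides are defined.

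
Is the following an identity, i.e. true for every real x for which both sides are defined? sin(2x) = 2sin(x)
Claim: sin(2x) = 2sin(x).
Test a specific point where both sides are defined: x = π/2.
LHS = sin(2x) ≈ 0.0000
RHS = 2sin(x) ≈ 2.0000
Since 0.0000 ≠ 2.0000, the equation fails at this point, so it cannot hold for every real x for which both sides are defined.
The correct double-angle formula is sin(2x) = 2sin(x)cos(x).

Conclusion: No, this is NOT an identity.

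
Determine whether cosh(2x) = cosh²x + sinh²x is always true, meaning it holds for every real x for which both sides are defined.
Claim: cosh(2x) = cosh²x + sinh²x.
Reasoning: cosh²x = (e^(2x) + 2 + e^(-2x))/4 and sinh²x = (e^(2x) - 2 + e^(-2x))/4. Adding gives (2e^(2x) + 2e^(-2x))/4 = (e^(2x) + e^(-2x))/2 = cosh(2x).
So the two sides agree for every real x for which both sides are defined.

Conclusion: Yes, this is an identity.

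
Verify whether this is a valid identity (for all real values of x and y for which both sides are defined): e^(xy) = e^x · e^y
Claim: e^(xy) = e^x · e^y.
Test a specific point where both sides are defined: x = -1, y = 3.
LHS = e^(xy) ≈ 0.0498
RHS = e^x · e^y ≈ 7.3891
Since 0.0498 ≠ 7.3891, the equation fails at this point, so it cannot hold for all real values of x and y for which both sides are defined.
e^x · e^y = e^(x+y), not e^(xy).

Conclusion: No, this is NOT an identity.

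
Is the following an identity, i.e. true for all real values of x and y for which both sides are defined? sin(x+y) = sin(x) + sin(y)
Claim: sin(x+y) = sin(x) + sin(y).
Test a specific point where both sides are defined: x = -π/6, y = π/2.
LHS = sin(x+y) ≈ 0.8660
RHS = sin(x) + sin(y) ≈ 0.5000
Since 0.8660 ≠ 0.5000, the equation fails at this point, so it cannot hold for all real values of x and y for which both sides are defined.
The correct expansion is sin(x+y) = sin(x)cos(y) + cos(x)sin(y); sine is not additive.

Conclusion: No, this is NOT an identity.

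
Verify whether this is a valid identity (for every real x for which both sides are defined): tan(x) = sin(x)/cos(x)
Yes, this is an identity.

Claim: tan(x) = sin(x)/cos(x).
Reasoning: For an angle x whose terminal point on the unit circle is (cos x, sin x), tan(x) is defined as the ratio (second coordinate)/(first coordinate) = sin(x)/cos(x), wherever cos(x) ≠ 0.
So the two sides agree for every real x for which both sides are defined.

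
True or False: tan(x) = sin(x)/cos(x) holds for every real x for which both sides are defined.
Claim: tan(x) = sin(x)/cos(x).
Reasoning: For an angle x whose terminal point on the unit circle is (cos x, sin x), tan(x) is defined as the ratio (second coordinate)/(first coordinate) = sin(x)/cos(x), wherever cos(x) ≠ 0.
So the two sides agree for every real x for which both sides are defined.

Conclusion: True.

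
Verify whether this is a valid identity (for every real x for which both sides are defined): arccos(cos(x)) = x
Claim: arccos(cos(x)) = x.
Test a specific point where both sides are defined: x = -π/6.
LHS = arccos(cos(x)) ≈ 0.5236
RHS = x ≈ -0.5236
Since 0.5236 ≠ -0.5236, the equation fails at this point, so it cannot hold for every real x for which both sides are defined.
arccos only returns values in [0, π], so arccos(cos(x)) = x holds only for x in that interval, not for all real x.

Conclusion: No, this is NOT an identity.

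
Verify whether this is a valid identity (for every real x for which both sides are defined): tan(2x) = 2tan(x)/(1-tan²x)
Claim: tan(2x) = 2tan(x)/(1-tan²x).
Reasoning: tan(2x) = sin(2x)/cos(2x) = 2sin(x)cos(x) / (cos²x - sin²x). Divide numerator and denominator by cos²x: 2tan(x) / (1 - tan²x).
So the two sides agree for every real x for which both sides are defined.

Conclusion: Yes, this is an identity.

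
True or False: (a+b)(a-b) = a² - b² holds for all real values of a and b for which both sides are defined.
True.

Claim: (a+b)(a-b) = a² - b².
Reasoning: Expand: (a+b)(a-b) = a² - ab + ba - b² = a² - b² (the cross terms cancel).
So the two sides agree for all real values of a and b for which both sides are defined.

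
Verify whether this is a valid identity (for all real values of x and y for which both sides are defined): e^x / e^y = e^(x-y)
Yes, this is an identity.

Claim: e^x / e^y = e^(x-y).
Reasoning: 1/e^y = e^(-y), so e^x / e^y = e^x · e^(-y) = e^(x + (-y)) = e^(x-y) by the product rule for exponents.
So the two sides agree for all real values of x and y for which both sides are defined.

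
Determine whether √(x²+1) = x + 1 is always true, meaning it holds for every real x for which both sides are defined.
Claim: √(x²+1) = x + 1.
Test a specific point where both sides are defined: x = 2.
LHS = √(x²+1) ≈ 2.2361
RHS = x + 1 ≈ 3.0000
Since 2.2361 ≠ 3.0000, the equation fails at this point, so it cannot hold for every real x for which both sides are defined.
(x+1)² = x² + 2x + 1 ≠ x² + 1 unless x = 0.

Conclusion: No, this is NOT an identity.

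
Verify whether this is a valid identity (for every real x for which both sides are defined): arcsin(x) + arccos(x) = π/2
Claim: arcsin(x) + arccos(x) = π/2.
Reasoning: Both sides are defined for -1 ≤ x ≤ 1. Let θ = arcsin(x), so sin θ = x and θ ∈ [-π/2, π/2]. Then cos(π/2 - θ) = sin θ = x and π/2 - θ ∈ [0, π], which is exactly the range of arccos, so arccos(x) = π/2 - θ. Adding: arcsin(x) + arccos(x) = θ + (π/2 - θ) = π/2.
So the two sides agree for every real x for which both sides are defined.

Conclusion: Yes, this is an identity.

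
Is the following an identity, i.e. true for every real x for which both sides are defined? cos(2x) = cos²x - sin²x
Claim: cos(2x) = cos²x - sin²x.
Reasoning: Put y = x in the addition formula cos(x+y) = cos(x)cos(y) - sin(x)sin(y): cos(2x) = cos²x - sin²x.
So the two sides agree for every real x for which both sides are defined.

Conclusion: Yes, this is an identity.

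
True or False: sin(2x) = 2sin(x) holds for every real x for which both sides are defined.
Claim: sin(2x) = 2sin(x).
Test a specific point where both sides are defined: x = -π/3.
LHS = sin(2x) ≈ -0.8660
RHS = 2sin(x) ≈ -1.7321
Since -0.8660 ≠ -1.7321, the equation fails at this point, so it cannot hold for every real x for which both sides are defined.
The correct double-angle formula is sin(2x) = 2sin(x)cos(x).

Conclusion: False.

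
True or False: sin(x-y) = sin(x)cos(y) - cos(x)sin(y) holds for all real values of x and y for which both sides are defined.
Claim: sin(x-y) = sin(x)cos(y) - cos(x)sin(y).
Reasoning: Replace y by -y in sin(x+y) = sin(x)cos(y) + cos(x)sin(y) and use cos(-y) = cos(y), sin(-y) = -sin(y): sin(x-y) = sin(x)cos(y) - cos(x)sin(y).
So the two sides agree for all real values of x and y for which both sides are defined.

Conclusion: True.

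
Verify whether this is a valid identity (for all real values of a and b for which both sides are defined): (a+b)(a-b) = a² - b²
Yes, this is an identity.

Claim: (a+b)(a-b) = a² - b².
Reasoning: Expand: (a+b)(a-b) = a² - ab + ba - b² = a² - b² (the cross terms cancel).
So the two sides agree for all real values of a and b for which both sides are defined.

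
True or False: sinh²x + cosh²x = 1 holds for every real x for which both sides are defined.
False.

Claim: sinh²x + cosh²x = 1.
Test a specific point where both sides are defined: x = -1.
LHS = sinh²x + cosh²x ≈ 3.7622
RHS = 1 ≈ 1.0000
Since 3.7622 ≠ 1.0000, the equation fails at this point, so it cannot hold for every real x for which both sides are defined.
The correct hyperbolic identity is cosh²x - sinh²x = 1 (a difference); the sum sinh²x + cosh²x equals cosh(2x).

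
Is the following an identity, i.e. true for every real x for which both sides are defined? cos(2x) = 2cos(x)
No, this is NOT an identity.

Claim: cos(2x) = 2cos(x).
Test a specific point where both sides are defined: x = π/2.
LHS = cos(2x) ≈ -1.0000
RHS = 2cos(x) ≈ 0.0000
Since -1.0000 ≠ 0.0000, the equation fails at this point, so it cannot hold for every real x for which both sides are defined.
The correct double-angle formula is cos(2x) = cos²x - sin²x.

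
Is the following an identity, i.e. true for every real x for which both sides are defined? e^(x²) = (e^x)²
No, this is NOT an identity.

Claim: e^(x²) = (e^x)².
Test a specific point where both sides are defined: x = -3.
LHS = e^(x²) ≈ 8103.0839
RHS = (e^x)² ≈ 0.0025
Since 8103.0839 ≠ 0.0025, the equation fails at this point, so it cannot hold for every real x for which both sides are defined.
(e^x)² = e^(2x), and 2x ≠ x² in general.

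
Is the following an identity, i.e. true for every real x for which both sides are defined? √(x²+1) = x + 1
Claim: √(x²+1) = x + 1.
Test a specific point where both sides are defined: x = 2.
LHS = √(x²+1) ≈ 2.2361
RHS = x + 1 ≈ 3.0000
Since 2.2361 ≠ 3.0000, the equation fails at this point, so it cannot hold for every real x for which both sides are defined.
(x+1)² = x² + 2x + 1 ≠ x² + 1 unless x = 0.

Conclusion: No, this is NOT an identity.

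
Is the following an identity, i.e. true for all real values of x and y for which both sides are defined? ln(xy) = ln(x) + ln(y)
Yes, this is an identity.

Claim: ln(xy) = ln(x) + ln(y).
Reasoning: Both sides are simultaneously defined only when x, y > 0. Write x = e^p, y = e^q (p = ln x, q = ln y). Then xy = e^p · e^q = e^(p+q), so ln(xy) = p + q = ln(x) + ln(y).
So the two sides agree for all real values of x and y for which both sides are defined.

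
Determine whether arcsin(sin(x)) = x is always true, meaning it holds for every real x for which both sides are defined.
Claim: arcsin(sin(x)) = x.
Test a specific point where both sides are defined: x = 3π/4.
LHS = arcsin(sin(x)) ≈ 0.7854
RHS = x ≈ 2.3562
Since 0.7854 ≠ 2.3562, the equation fails at this point, so it cannot hold for every real x for which both sides are defined.
arcsin only returns values in [-π/2, π/2], so arcsin(sin(x)) = x holds only for x in that interval, not for all real x.

Conclusion: No, this is NOT an identity.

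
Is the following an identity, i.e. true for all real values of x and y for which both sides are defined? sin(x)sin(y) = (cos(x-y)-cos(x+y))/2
Claim: sin(x)sin(y) = (cos(x-y)-cos(x+y))/2.
Reasoning: cos(x-y) = cos(x)cos(y) + sin(x)sin(y) and cos(x+y) = cos(x)cos(y) - sin(x)sin(y). Subtracting, cos(x-y) - cos(x+y) = 2sin(x)sin(y); divide by 2.
So the two sides agree for all real values of x and y for which both sides are defined.

Conclusion: Yes, this is an identity.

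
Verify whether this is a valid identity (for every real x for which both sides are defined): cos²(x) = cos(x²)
No, this is NOT an identity.

Claim: cos²(x) = cos(x²).
Test a specific point where both sides are defined: x = π/6.
LHS = cos²(x) ≈ 0.7500
RHS = cos(x²) ≈ 0.9627
Since 0.7500 ≠ 0.9627, the equation fails at this point, so it cannot hold for every real x for which both sides are defined.
cos²(x) means (cos x)², squaring the output; cos(x²) squares the input. These are different functions.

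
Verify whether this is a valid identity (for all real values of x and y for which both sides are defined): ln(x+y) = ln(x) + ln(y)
Claim: ln(x+y) = ln(x) + ln(y).
Test a specific point where both sides are defined: x = 1, y = 1/2.
LHS = ln(x+y) ≈ 0.4055
RHS = ln(x) + ln(y) ≈ -0.6931
Since 0.4055 ≠ -0.6931, the equation fails at this point, so it cannot hold for all real values of x and y for which both sides are defined.
ln(x) + ln(y) = ln(xy), not ln(x+y).

Conclusion: No, this is NOT an identity.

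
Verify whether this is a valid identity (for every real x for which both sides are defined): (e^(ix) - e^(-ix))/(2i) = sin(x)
Yes, this is an identity.

Claim: (e^(ix) - e^(-ix))/(2i) = sin(x).
Reasoning: By Euler's formula e^(ix) = cos(x) + i·sin(x) and e^(-ix) = cos(x) - i·sin(x). Subtracting cancels the cosine terms: e^(ix) - e^(-ix) = 2i·sin(x); divide by 2i.
So the two sides agree for every real x for which both sides are defined.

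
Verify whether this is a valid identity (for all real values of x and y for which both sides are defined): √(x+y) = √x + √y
No, this is NOT an identity.

Claim: √(x+y) = √x + √y.
Test a specific point where both sides are defined: x = 4, y = 4.
LHS = √(x+y) ≈ 2.8284
RHS = √x + √y ≈ 4.0000
Since 2.8284 ≠ 4.0000, the equation fails at this point, so it cannot hold for all real values of x and y for which both sides are defined.
Squaring the right side gives x + 2√(xy) + y, not x + y.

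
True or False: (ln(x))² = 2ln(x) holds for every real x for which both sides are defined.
False.

Claim: (ln(x))² = 2ln(x).
Test a specific point where both sides are defined: x = 4.
LHS = (ln(x))² ≈ 1.9218
RHS = 2ln(x) ≈ 2.7726
Since 1.9218 ≠ 2.7726, the equation fails at this point, so it cannot hold for every real x for which both sides are defined.
2ln(x) equals ln(x²), which is not the same as (ln x)².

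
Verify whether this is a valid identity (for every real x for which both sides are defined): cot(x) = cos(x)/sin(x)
Yes, this is an identity.

Claim: cot(x) = cos(x)/sin(x).
Reasoning: cot(x) is defined as 1/tan(x) = 1/(sin(x)/cos(x)) = cos(x)/sin(x), wherever sin(x) ≠ 0.
So the two sides agree for every real x for which both sides are defined.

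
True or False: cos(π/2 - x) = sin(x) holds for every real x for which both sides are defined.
Claim: cos(π/2 - x) = sin(x).
Reasoning: Use cos(u - v) = cos(u)cos(v) + sin(u)sin(v) with u = π/2, v = x: cos(π/2)cos(x) + sin(π/2)sin(x) = 0·cos(x) + 1·sin(x) = sin(x).
So the two sides agree for every real x for which both sides are defined.

Conclusion: True.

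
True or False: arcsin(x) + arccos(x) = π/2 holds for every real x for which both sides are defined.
True.

Claim: arcsin(x) + arccos(x) = π/2.
Reasoning: Both sides are defined for -1 ≤ x ≤ 1. Let θ = arcsin(x), so sin θ = x and θ ∈ [-π/2, π/2]. Then cos(π/2 - θ) = sin θ = x and π/2 - θ ∈ [0, π], which is exactly the range of arccos, so arccos(x) = π/2 - θ. Adding: arcsin(x) + arccos(x) = θ + (π/2 - θ) = π/2.
So the two sides agree for every real x for which both sides are defined.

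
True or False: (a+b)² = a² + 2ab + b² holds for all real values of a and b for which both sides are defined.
Claim: (a+b)² = a² + 2ab + b².
Reasoning: Expand: (a+b)² = (a+b)(a+b) = a·a + a·b + b·a + b·b = a² + 2ab + b².
So the two sides agree for all real values of a and b for which both sides are defined.

Conclusion: True.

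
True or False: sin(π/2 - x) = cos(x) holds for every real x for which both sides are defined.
Claim: sin(π/2 - x) = cos(x).
Reasoning: Use sin(u - v) = sin(u)cos(v) - cos(u)sin(v) with u = π/2, v = x: sin(π/2)cos(x) - cos(π/2)sin(x) = 1·cos(x) - 0·sin(x) = cos(x).
So the two sides agree for every real x for which both sides are defined.

Conclusion: True.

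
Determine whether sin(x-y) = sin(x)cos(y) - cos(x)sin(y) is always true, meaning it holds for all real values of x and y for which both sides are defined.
Claim: sin(x-y) = sin(x)cos(y) - cos(x)sin(y).
Reasoning: Replace y by -y in sin(x+y) = sin(x)cos(y) + cos(x)sin(y) and use cos(-y) = cos(y), sin(-y) = -sin(y): sin(x-y) = sin(x)cos(y) - cos(x)sin(y).
So the two sides agree for all real values of x and y for which both sides are defined.

Conclusion: Yes, this is an identity.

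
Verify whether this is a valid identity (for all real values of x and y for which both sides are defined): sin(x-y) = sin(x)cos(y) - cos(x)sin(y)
Yes, this is an identity.

Claim: sin(x-y) = sin(x)cos(y) - cos(x)sin(y).
Reasoning: Replace y by -y in sin(x+y) = sin(x)cos(y) + cos(x)sin(y) and use cos(-y) = cos(y), sin(-y) = -sin(y): sin(x-y) = sin(x)cos(y) - cos(x)sin(y).
So the two sides agree for all real values of x and y for which both sides are defined.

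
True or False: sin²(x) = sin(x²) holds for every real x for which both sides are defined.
Claim: sin²(x) = sin(x²).
Test a specific point where both sides are defined: x = -π/6.
LHS = sin²(x) ≈ 0.2500
RHS = sin(x²) ≈ 0.2707
Since 0.2500 ≠ 0.2707, the equation fails at this point, so it cannot hold for every real x for which both sides are defined.
sin²(x) means (sin x)², squaring the output; sin(x²) squares the input. These are different functions.

Conclusion: False.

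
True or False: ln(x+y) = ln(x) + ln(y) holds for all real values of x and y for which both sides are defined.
False.

Claim: ln(x+y) = ln(x) + ln(y).
Test a specific point where both sides are defined: x = 5, y = 3.
LHS = ln(x+y) ≈ 2.0794
RHS = ln(x) + ln(y) ≈ 2.7081
Since 2.0794 ≠ 2.7081, the equation fails at this point, so it cannot hold for all real values of x and y for which both sides are defined.
ln(x) + ln(y) = ln(xy), not ln(x+y).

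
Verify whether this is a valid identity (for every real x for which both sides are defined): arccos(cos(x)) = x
Claim: arccos(cos(x)) = x.
Test a specific point where both sides are defined: x = -π/6.
LHS = arccos(cos(x)) ≈ 0.5236
RHS = x ≈ -0.5236
Since 0.5236 ≠ -0.5236, the equation fails at this point, so it cannot hold for every real x for which both sides are defined.
arccos only returns values in [0, π], so arccos(cos(x)) = x holds only for x in that interval, not for all real x.

Conclusion: No, this is NOT an identity.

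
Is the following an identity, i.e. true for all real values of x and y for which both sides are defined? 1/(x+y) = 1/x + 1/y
Claim: 1/(x+y) = 1/x + 1/y.
Test a specific point where both sides are defined: x = -1, y = -3.
LHS = 1/(x+y) ≈ -0.2500
RHS = 1/x + 1/y ≈ -1.3333
Since -0.2500 ≠ -1.3333, the equation fails at this point, so it cannot hold for all real values of x and y for which both sides are defined.
1/x + 1/y = (x+y)/(xy), which is not 1/(x+y).

Conclusion: No, this is NOT an identity.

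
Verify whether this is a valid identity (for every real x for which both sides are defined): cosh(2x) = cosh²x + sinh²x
Claim: cosh(2x) = cosh²x + sinh²x.
Reasoning: cosh²x = (e^(2x) + 2 + e^(-2x))/4 and sinh²x = (e^(2x) - 2 + e^(-2x))/4. Adding gives (2e^(2x) + 2e^(-2x))/4 = (e^(2x) + e^(-2x))/2 = cosh(2x).
So the two sides agree for every real x for which both sides are defined.

Conclusion: Yes, this is an identity.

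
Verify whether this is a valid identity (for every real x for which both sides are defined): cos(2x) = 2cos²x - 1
Claim: cos(2x) = 2cos²x - 1.
Reasoning: cos(2x) = cos²x - sin²x. Replace sin²x by 1 - cos²x: cos²x - (1 - cos²x) = 2cos²x - 1.
So the two sides agree for every real x for which both sides are defined.

Conclusion: Yes, this is an identity.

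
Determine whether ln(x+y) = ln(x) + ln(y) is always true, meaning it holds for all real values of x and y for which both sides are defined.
Claim: ln(x+y) = ln(x) + ln(y).
Test a specific point where both sides are defined: x = 3, y = 2.
LHS = ln(x+y) ≈ 1.6094
RHS = ln(x) + ln(y) ≈ 1.7918
Since 1.6094 ≠ 1.7918, the equation fails at this point, so it cannot hold for all real values of x and y for which both sides are defined.
ln(x) + ln(y) = ln(xy), not ln(x+y).

Conclusion: No, this is NOT an identity.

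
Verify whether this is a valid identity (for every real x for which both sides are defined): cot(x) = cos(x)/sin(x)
Claim: cot(x) = cos(x)/sin(x).
Reasoning: cot(x) is defined as 1/tan(x) = 1/(sin(x)/cos(x)) = cos(x)/sin(x), wherever sin(x) ≠ 0.
So the two sides agree for every real x for which both sides are defined.

Conclusion: Yes, this is an identity.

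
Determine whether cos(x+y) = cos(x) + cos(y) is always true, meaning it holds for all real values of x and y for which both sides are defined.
No, this is NOT an identity.

Claim: cos(x+y) = cos(x) + cos(y).
Test a specific point where both sides are defined: x = -π/4, y = -π/6.
LHS = cos(x+y) ≈ 0.2588
RHS = cos(x) + cos(y) ≈ 1.5731
Since 0.2588 ≠ 1.5731, the equation fails at this point, so it cannot hold for all real values of x and y for which both sides are defined.
The correct expansion is cos(x+y) = cos(x)cos(y) - sin(x)sin(y); cosine is not additive.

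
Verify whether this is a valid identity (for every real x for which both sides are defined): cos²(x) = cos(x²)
Claim: cos²(x) = cos(x²).
Test a specific point where both sides are defined: x = -π/2.
LHS = cos²(x) ≈ 0.0000
RHS = cos(x²) ≈ -0.7812
Since 0.0000 ≠ -0.7812, the equation fails at this point, so it cannot hold for every real x for which both sides are defined.
cos²(x) means (cos x)², squaring the output; cos(x²) squares the input. These are different functions.

Conclusion: No, this is NOT an identity.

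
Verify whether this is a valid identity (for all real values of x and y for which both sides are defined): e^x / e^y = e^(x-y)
Claim: e^x / e^y = e^(x-y).
Reasoning: 1/e^y = e^(-y), so e^x / e^y = e^x · e^(-y) = e^(x + (-y)) = e^(x-y) by the product rule for exponents.
So the two sides agree for all real values of x and y for which both sides are defined.

Conclusion: Yes, this is an identity.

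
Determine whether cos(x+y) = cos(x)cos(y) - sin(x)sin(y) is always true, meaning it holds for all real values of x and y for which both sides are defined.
Claim: cos(x+y) = cos(x)cos(y) - sin(x)sin(y).
Reasoning: By Euler's formula e^(i(x+y)) = e^(ix)·e^(iy) = (cos x + i·sin x)(cos y + i·sin y). The real part of the left side is cos(x+y); the real part of the product is cos(x)cos(y) - sin(x)sin(y) (since i·i = -1).
So the two sides agree for all real values of x and y for which both sides are defined.

Conclusion: Yes, this is an identity.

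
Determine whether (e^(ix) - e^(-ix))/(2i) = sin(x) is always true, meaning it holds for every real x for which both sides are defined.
Yes, this is an identity.

Claim: (e^(ix) - e^(-ix))/(2i) = sin(x).
Reasoning: By Euler's formula e^(ix) = cos(x) + i·sin(x) and e^(-ix) = cos(x) - i·sin(x). Subtracting cancels the cosine terms: e^(ix) - e^(-ix) = 2i·sin(x); divide by 2i.
So the two sides agree for every real x for which both sides are defined.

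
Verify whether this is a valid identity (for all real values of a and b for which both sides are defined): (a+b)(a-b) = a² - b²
Yes, this is an identity.

Claim: (a+b)(a-b) = a² - b².
Reasoning: Expand: (a+b)(a-b) = a² - ab + ba - b² = a² - b² (the cross terms cancel).
So the two sides agree for all real values of a and b for which both sides are defined.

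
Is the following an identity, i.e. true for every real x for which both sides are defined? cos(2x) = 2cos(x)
Claim: cos(2x) = 2cos(x).
Test a specific point where both sides are defined: x = π/6.
LHS = cos(2x) ≈ 0.5000
RHS = 2cos(x) ≈ 1.7321
Since 0.5000 ≠ 1.7321, the equation fails at this point, so it cannot hold for every real x for which both sides are defined.
The correct double-angle formula is cos(2x) = cos²x - sin²x.

Conclusion: No, this is NOT an identity.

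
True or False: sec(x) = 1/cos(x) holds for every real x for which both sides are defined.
True.

Claim: sec(x) = 1/cos(x).
Reasoning: sec(x) is by definition the reciprocal of cos(x), wherever cos(x) ≠ 0.
So the two sides agree for every real x for which both sides are defined.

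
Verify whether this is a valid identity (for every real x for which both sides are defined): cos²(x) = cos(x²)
Claim: cos²(x) = cos(x²).
Test a specific point where both sides are defined: x = 3π/4.
LHS = cos²(x) ≈ 0.5000
RHS = cos(x²) ≈ 0.7442
Since 0.5000 ≠ 0.7442, the equation fails at this point, so it cannot hold for every real x for which both sides are defined.
cos²(x) means (cos x)², squaring the output; cos(x²) squares the input. These are different functions.

Conclusion: No, this is NOT an identity.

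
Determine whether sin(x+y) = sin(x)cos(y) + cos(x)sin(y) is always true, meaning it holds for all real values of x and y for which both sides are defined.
Yes, this is an identity.

Claim: sin(x+y) = sin(x)cos(y) + cos(x)sin(y).
Reasoning: By Euler's formula e^(i(x+y)) = e^(ix)·e^(iy) = (cos x + i·sin x)(cos y + i·sin y). The imaginary part of the left side is sin(x+y); the imaginary part of the product is sin(x)cos(y) + cos(x)sin(y).
So the two sides agree for all real values of x and y for which both sides are defined.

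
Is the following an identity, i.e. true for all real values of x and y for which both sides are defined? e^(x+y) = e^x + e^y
Claim: e^(x+y) = e^x + e^y.
Test a specific point where both sides are defined: x = -1, y = 1.
LHS = e^(x+y) ≈ 1.0000
RHS = e^x + e^y ≈ 3.0862
Since 1.0000 ≠ 3.0862, the equation fails at this point, so it cannot hold for all real values of x and y for which both sides are defined.
The correct rule is e^(x+y) = e^x · e^y (a product, not a sum).

Conclusion: No, this is NOT an identity.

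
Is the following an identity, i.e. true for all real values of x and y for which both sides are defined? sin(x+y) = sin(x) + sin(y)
Claim: sin(x+y) = sin(x) + sin(y).
Test a specific point where both sides are defined: x = -π/6, y = -π/6.
LHS = sin(x+y) ≈ -0.8660
RHS = sin(x) + sin(y) ≈ -1.0000
Since -0.8660 ≠ -1.0000, the equation fails at this point, so it cannot hold for all real values of x and y for which both sides are defined.
The correct expansion is sin(x+y) = sin(x)cos(y) + cos(x)sin(y); sine is not additive.

Conclusion: No, this is NOT an identity.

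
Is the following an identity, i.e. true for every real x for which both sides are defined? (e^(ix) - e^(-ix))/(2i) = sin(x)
Yes, this is an identity.

Claim: (e^(ix) - e^(-ix))/(2i) = sin(x).
Reasoning: By Euler's formula e^(ix) = cos(x) + i·sin(x) and e^(-ix) = cos(x) - i·sin(x). Subtracting cancels the cosine terms: e^(ix) - e^(-ix) = 2i·sin(x); divide by 2i.
So the two sides agree for every real x for which both sides are defined.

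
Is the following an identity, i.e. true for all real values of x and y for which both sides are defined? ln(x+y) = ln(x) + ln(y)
Claim: ln(x+y) = ln(x) + ln(y).
Test a specific point where both sides are defined: x = 2, y = 1.
LHS = ln(x+y) ≈ 1.0986
RHS = ln(x) + ln(y) ≈ 0.6931
Since 1.0986 ≠ 0.6931, the equation fails at this point, so it cannot hold for all real values of x and y for which both sides are defined.
ln(x) + ln(y) = ln(xy), not ln(x+y).

Conclusion: No, this is NOT an identity.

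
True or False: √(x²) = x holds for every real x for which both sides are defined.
Claim: √(x²) = x.
Test a specific point where both sides are defined: x = -2.
LHS = √(x²) ≈ 2.0000
RHS = x ≈ -2.0000
Since 2.0000 ≠ -2.0000, the equation fails at this point, so it cannot hold for every real x for which both sides are defined.
√(x²) = |x|, which differs from x whenever x < 0 (both sides are defined for every real x).

Conclusion: False.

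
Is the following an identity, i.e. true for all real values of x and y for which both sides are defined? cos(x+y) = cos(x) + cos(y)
Claim: cos(x+y) = cos(x) + cos(y).
Test a specific point where both sides are defined: x = -π/6, y = π/3.
LHS = cos(x+y) ≈ 0.8660
RHS = cos(x) + cos(y) ≈ 1.3660
Since 0.8660 ≠ 1.3660, the equation fails at this point, so it cannot hold for all real values of x and y for which both sides are defined.
The correct expansion is cos(x+y) = cos(x)cos(y) - sin(x)sin(y); cosine is not additive.

Conclusion: No, this is NOT an identity.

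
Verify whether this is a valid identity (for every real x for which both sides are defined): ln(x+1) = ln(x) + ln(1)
No, this is NOT an identity.

Claim: ln(x+1) = ln(x) + ln(1).
Test a specific point where both sides are defined: x = 2.
LHS = ln(x+1) ≈ 1.0986
RHS = ln(x) + ln(1) ≈ 0.6931
Since 1.0986 ≠ 0.6931, the equation fails at this point, so it cannot hold for every real x for which both sides are defined.
ln(1) = 0, so the right side is just ln(x), which differs from ln(x+1).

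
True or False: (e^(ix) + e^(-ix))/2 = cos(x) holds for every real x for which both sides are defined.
True.

Claim: (e^(ix) + e^(-ix))/2 = cos(x).
Reasoning: By Euler's formula e^(ix) = cos(x) + i·sin(x) and e^(-ix) = cos(x) - i·sin(x). Adding cancels the sine terms: e^(ix) + e^(-ix) = 2cos(x); divide by 2.
So the two sides agree for every real x for which both sides are defined.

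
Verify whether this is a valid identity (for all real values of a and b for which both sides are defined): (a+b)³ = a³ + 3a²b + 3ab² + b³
Claim: (a+b)³ = a³ + 3a²b + 3ab² + b³.
Reasoning: (a+b)³ = (a+b)(a+b)² = (a+b)(a² + 2ab + b²) = a³ + 2a²b + ab² + a²b + 2ab² + b³ = a³ + 3a²b + 3ab² + b³.
So the two sides agree for all real values of a and b for which both sides are defined.

Conclusion: Yes, this is an identity.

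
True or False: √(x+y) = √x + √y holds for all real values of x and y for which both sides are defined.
Claim: √(x+y) = √x + √y.
Test a specific point where both sides are defined: x = 1/2, y = 4.
LHS = √(x+y) ≈ 2.1213
RHS = √x + √y ≈ 2.7071
Since 2.1213 ≠ 2.7071, the equation fails at this point, so it cannot hold for all real values of x and y for which both sides are defined.
Squaring the right side gives x + 2√(xy) + y, not x + y.

Conclusion: False.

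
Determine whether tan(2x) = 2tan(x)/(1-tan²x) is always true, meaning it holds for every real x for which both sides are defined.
Claim: tan(2x) = 2tan(x)/(1-tan²x).
Reasoning: tan(2x) = sin(2x)/cos(2x) = 2sin(x)cos(x) / (cos²x - sin²x). Divide numerator and denominator by cos²x: 2tan(x) / (1 - tan²x).
So the two sides agree for every real x for which both sides are defined.

Conclusion: Yes, this is an identity.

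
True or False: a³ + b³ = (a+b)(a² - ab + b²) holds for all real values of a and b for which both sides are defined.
True.

Claim: a³ + b³ = (a+b)(a² - ab + b²).
Reasoning: Expand the right side: (a+b)(a² - ab + b²) = a³ - a²b + ab² + a²b - ab² + b³ = a³ + b³ (the middle terms cancel in pairs).
So the two sides agree for all real values of a and b for which both sides are defined.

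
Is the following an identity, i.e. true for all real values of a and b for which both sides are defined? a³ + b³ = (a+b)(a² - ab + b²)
Yes, this is an identity.

Claim: a³ + b³ = (a+b)(a² - ab + b²).
Reasoning: Expand the right side: (a+b)(a² - ab + b²) = a³ - a²b + ab² + a²b - ab² + b³ = a³ + b³ (the middle terms cancel in pairs).
So the two sides agree for all real values of a and b for which both sides are defined.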